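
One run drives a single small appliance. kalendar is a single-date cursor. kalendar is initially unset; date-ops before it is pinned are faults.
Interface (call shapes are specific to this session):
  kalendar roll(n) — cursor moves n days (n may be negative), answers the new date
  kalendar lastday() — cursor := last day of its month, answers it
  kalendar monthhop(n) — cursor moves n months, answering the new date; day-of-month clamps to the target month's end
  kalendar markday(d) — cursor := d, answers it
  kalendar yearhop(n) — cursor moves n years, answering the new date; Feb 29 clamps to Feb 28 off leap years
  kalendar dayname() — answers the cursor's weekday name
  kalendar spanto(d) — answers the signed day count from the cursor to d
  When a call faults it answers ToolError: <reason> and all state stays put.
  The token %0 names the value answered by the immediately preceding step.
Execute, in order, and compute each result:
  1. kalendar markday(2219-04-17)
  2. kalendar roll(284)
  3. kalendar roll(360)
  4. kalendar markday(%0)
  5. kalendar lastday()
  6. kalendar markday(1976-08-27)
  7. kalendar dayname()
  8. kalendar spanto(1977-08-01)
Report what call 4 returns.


# kalendar markday(2219-04-17) ~> 2219-04-17
# kalendar roll(284) ~> 2220-01-26
# kalendar roll(360) ~> 2221-01-20
# kalendar markday(%0) ~> 2221-01-20
# kalendar lastday() ~> 2221-01-31
# kalendar markday(1976-08-27) ~> 1976-08-27
# kalendar dayname() ~> Friday
# kalendar spanto(1977-08-01) ~> 339

Answer: 2221-01-20


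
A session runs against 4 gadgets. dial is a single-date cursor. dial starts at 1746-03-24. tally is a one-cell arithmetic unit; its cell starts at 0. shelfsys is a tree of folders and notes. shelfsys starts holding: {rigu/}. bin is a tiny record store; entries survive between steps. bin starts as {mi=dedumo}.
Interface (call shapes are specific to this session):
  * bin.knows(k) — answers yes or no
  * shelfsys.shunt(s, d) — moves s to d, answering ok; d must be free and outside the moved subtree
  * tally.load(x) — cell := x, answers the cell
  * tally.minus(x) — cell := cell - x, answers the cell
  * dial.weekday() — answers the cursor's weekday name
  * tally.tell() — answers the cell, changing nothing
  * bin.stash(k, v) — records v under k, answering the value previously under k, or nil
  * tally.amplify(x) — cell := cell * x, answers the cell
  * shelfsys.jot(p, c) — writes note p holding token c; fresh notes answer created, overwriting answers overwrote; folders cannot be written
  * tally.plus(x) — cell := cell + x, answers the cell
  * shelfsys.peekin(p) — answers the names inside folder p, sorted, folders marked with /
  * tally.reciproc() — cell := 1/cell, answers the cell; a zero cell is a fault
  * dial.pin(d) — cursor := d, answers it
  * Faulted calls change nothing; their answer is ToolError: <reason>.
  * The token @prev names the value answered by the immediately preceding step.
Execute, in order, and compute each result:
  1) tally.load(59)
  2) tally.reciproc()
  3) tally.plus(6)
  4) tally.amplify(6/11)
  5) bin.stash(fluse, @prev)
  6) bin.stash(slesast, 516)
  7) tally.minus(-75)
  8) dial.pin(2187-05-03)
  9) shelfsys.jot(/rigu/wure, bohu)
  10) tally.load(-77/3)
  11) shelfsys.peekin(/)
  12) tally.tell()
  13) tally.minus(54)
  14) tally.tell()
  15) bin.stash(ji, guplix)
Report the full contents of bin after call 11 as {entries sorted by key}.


Answer: {fluse=2130/649, mi=dedumo, slesast=516}

Derivation:
CALL tally.load[59]
RET  59
CALL tally.reciproc[]
RET  1/59
CALL tally.plus[6]
RET  355/59
CALL tally.amplify[6/11]
RET  2130/649
CALL bin.stash[fluse; @prev]
RET  nil
CALL bin.stash[slesast; 516]
RET  nil
CALL tally.minus[-75]
RET  50805/649
CALL dial.pin[2187-05-03]
RET  2187-05-03
CALL shelfsys.jot[/rigu/wure; bohu]
RET  created
CALL tally.load[-77/3]
RET  -77/3
CALL shelfsys.peekin[/]
RET  [rigu/]
CALL tally.tell[]
RET  -77/3
CALL tally.minus[54]
RET  -239/3
CALL tally.tell[]
RET  -239/3
CALL bin.stash[ji; guplix]
RET  nil


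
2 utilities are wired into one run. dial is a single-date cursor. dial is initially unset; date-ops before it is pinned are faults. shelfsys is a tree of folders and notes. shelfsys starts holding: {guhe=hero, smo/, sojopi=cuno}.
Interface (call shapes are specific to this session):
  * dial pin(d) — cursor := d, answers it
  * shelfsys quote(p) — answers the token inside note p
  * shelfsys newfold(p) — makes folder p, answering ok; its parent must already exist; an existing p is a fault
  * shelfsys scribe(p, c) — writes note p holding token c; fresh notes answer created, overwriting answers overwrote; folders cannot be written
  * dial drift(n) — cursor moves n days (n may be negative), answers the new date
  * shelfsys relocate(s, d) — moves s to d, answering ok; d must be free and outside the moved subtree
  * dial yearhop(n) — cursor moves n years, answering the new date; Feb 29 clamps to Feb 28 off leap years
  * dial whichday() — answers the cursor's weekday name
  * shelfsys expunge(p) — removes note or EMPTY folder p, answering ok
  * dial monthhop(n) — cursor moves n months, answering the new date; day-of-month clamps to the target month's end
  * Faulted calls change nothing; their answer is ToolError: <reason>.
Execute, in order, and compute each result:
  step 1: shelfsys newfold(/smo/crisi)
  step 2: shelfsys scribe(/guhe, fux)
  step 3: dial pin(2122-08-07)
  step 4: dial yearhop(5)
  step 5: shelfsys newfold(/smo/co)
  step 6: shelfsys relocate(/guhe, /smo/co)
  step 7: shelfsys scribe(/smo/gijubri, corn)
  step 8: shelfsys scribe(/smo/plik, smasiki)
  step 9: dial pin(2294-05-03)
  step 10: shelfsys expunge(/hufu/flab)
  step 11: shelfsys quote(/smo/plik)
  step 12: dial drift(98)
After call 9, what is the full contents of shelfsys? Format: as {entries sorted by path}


I try shelfsys newfold with /smo/crisi, which returns ok.
I try shelfsys scribe with /guhe, fux, → overwrote.
Next I call dial pin with 2122-08-07, and observe 2122-08-07.
Then dial yearhop with 5, yielding 2127-08-07.
Invoking shelfsys newfold with /smo/co, giving ok.
Invoking shelfsys relocate with /guhe, /smo/co, — result: ToolError: exists.
I try shelfsys scribe with /smo/gijubri, corn, which returns created.
Invoking shelfsys scribe with /smo/plik, smasiki, giving created.
I run dial pin with 2294-05-03, yielding 2294-05-03.
Now I run shelfsys expunge with /hufu/flab, — result: ToolError: not found.
I invoke shelfsys quote with /smo/plik, — result: smasiki.
Next I call dial drift with 98, → 2294-08-09.

Answer: {guhe=fux, smo/, smo/co/, smo/crisi/, smo/gijubri=corn, smo/plik=smasiki, sojopi=cuno}


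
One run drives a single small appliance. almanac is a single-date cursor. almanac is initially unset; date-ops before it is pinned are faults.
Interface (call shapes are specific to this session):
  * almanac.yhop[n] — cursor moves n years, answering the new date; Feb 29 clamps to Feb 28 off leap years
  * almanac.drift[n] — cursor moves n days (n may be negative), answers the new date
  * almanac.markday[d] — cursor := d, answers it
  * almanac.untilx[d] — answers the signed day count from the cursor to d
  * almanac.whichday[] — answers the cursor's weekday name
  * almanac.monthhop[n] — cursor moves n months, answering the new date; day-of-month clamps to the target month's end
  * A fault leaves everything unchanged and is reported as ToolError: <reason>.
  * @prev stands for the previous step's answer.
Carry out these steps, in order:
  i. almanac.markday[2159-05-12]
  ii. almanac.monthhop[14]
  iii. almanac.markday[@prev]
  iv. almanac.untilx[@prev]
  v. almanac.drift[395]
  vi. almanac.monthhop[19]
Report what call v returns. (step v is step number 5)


Answer: 2161-08-11

Derivation:
-- 1. almanac.markday(d→2159-05-12) ~> 2159-05-12
-- 2. almanac.monthhop(n→14) ~> 2160-07-12
-- 3. almanac.markday(d→@prev) ~> 2160-07-12
-- 4. almanac.untilx(d→@prev) ~> 0
-- 5. almanac.drift(n→395) ~> 2161-08-11
-- 6. almanac.monthhop(n→19) ~> 2163-03-11


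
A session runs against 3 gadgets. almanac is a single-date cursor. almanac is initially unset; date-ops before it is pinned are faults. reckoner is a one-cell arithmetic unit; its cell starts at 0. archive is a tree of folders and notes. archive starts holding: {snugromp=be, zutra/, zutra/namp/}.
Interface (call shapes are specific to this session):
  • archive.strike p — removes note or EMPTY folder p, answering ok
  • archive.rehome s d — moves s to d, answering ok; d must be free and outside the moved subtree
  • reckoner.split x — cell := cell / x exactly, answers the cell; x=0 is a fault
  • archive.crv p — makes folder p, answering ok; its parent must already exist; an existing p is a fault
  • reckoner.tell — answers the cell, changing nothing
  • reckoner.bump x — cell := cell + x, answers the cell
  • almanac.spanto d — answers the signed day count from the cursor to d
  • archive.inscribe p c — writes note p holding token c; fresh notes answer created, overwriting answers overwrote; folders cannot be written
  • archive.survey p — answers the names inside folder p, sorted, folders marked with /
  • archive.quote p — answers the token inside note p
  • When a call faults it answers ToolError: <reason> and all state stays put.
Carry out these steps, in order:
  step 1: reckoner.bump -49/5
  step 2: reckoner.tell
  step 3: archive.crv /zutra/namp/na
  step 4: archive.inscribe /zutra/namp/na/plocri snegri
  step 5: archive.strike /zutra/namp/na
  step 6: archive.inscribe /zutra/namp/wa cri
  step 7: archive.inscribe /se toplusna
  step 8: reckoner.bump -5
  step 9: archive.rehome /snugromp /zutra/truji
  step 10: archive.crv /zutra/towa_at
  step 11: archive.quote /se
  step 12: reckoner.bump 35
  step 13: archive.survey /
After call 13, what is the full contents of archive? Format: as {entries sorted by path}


Answer: {se=toplusna, zutra/, zutra/namp/, zutra/namp/na/, zutra/namp/na/plocri=snegri, zutra/namp/wa=cri, zutra/towa_at/, zutra/truji=be}

Derivation:
Invoking reckoner.bump passing x→-49/5, yielding -49/5.
I use reckoner.tell(): -49/5.
Now I run archive.crv passing p→/zutra/namp/na, and get ok.
Invoking archive.inscribe passing p→/zutra/namp/na/plocri, c→snegri, — result: created.
I invoke archive.strike passing p→/zutra/namp/na, and observe ToolError: not empty.
I try archive.inscribe passing p→/zutra/namp/wa, c→cri, → created.
Now I run archive.inscribe passing p→/se, c→toplusna, and get created.
I invoke reckoner.bump passing x→-5, which returns -74/5.
Next I call archive.rehome passing s→/snugromp, d→/zutra/truji, which returns ok.
Using archive.crv passing p→/zutra/towa_at, and observe ok.
Now I run archive.quote passing p→/se, yielding toplusna.
I try reckoner.bump passing x→35, and see 101/5.
Next I call archive.survey passing p→/, and see [se, zutra/].


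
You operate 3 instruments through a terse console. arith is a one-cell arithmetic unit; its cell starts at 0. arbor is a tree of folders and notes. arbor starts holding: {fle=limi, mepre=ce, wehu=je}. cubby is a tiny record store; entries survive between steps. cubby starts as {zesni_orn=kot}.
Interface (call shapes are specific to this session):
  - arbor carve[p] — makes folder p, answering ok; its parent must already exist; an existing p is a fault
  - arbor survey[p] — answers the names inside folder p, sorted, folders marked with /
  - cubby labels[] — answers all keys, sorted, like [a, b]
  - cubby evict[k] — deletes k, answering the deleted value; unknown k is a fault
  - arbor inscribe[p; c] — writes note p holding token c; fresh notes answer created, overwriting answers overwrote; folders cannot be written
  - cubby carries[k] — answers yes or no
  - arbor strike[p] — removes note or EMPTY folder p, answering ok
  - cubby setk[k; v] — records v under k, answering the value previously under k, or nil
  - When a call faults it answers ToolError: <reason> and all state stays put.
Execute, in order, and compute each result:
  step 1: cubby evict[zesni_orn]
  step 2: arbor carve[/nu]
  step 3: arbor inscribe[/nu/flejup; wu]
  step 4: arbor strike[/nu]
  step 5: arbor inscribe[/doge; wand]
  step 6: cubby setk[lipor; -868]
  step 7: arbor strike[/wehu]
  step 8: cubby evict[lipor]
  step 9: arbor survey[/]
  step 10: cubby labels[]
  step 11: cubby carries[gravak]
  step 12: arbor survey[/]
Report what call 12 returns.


% cubby evict k='zesni_orn'
:: kot
% arbor carve p='/nu'
:: ok
% arbor inscribe p='/nu/flejup' c='wu'
:: created
% arbor strike p='/nu'
:: ToolError: not empty
% arbor inscribe p='/doge' c='wand'
:: created
% cubby setk k='lipor' v='-868'
:: nil
% arbor strike p='/wehu'
:: ok
% cubby evict k='lipor'
:: -868
% arbor survey p='/'
:: [doge, fle, mepre, nu/]
% cubby labels
:: []
% cubby carries k='gravak'
:: no
% arbor survey p='/'
:: [doge, fle, mepre, nu/]

Answer: [doge, fle, mepre, nu/]


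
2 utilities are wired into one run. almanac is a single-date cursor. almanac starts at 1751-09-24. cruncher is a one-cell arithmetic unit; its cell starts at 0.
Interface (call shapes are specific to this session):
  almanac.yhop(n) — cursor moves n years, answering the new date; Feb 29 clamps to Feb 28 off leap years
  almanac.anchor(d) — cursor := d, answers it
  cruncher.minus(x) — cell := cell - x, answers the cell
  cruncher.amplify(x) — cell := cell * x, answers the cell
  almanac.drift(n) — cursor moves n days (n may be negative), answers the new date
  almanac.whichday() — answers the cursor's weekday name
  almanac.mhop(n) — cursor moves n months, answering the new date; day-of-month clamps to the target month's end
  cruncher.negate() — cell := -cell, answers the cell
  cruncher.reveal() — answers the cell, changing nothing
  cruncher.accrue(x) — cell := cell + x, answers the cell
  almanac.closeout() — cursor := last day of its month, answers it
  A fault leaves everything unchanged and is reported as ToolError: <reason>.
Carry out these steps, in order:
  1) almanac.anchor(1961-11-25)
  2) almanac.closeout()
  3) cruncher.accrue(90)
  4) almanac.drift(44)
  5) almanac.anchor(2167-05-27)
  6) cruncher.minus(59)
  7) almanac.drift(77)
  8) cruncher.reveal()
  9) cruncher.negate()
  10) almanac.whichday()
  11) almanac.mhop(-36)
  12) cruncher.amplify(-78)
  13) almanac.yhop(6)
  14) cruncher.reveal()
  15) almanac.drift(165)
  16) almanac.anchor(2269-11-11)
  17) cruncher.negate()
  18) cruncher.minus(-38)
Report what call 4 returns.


Answer: 1962-01-13

Derivation:
Step: almanac.anchor[1961-11-25]
Result: 1961-11-25
Step: almanac.closeout[]
Result: 1961-11-30
Step: cruncher.accrue[90]
Result: 90
Step: almanac.drift[44]
Result: 1962-01-13
Step: almanac.anchor[2167-05-27]
Result: 2167-05-27
Step: cruncher.minus[59]
Result: 31
Step: almanac.drift[77]
Result: 2167-08-12
Step: cruncher.reveal[]
Result: 31
Step: cruncher.negate[]
Result: -31
Step: almanac.whichday[]
Result: Wednesday
Step: almanac.mhop[-36]
Result: 2164-08-12
Step: cruncher.amplify[-78]
Result: 2418
Step: almanac.yhop[6]
Result: 2170-08-12
Step: cruncher.reveal[]
Result: 2418
Step: almanac.drift[165]
Result: 2171-01-24
Step: almanac.anchor[2269-11-11]
Result: 2269-11-11
Step: cruncher.negate[]
Result: -2418
Step: cruncher.minus[-38]
Result: -2380


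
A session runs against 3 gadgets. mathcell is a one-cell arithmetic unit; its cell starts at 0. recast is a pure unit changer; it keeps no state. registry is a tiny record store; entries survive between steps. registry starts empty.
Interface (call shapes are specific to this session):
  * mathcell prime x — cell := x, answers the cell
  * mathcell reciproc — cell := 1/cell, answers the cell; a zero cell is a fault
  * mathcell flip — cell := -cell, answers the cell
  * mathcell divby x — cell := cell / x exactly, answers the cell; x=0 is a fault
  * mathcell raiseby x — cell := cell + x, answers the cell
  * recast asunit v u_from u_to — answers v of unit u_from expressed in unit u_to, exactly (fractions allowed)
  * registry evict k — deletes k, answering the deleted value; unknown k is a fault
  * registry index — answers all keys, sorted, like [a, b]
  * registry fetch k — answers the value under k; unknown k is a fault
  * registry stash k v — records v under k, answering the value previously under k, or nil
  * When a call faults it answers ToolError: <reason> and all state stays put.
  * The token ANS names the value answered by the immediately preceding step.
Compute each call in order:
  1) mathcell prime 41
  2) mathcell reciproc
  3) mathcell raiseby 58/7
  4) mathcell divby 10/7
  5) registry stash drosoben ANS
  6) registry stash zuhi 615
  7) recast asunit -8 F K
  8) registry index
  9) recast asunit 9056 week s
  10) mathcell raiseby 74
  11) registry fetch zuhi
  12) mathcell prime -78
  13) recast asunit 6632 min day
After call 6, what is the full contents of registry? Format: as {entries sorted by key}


I try mathcell prime(x='41'), — result: 41.
Then mathcell reciproc(), — result: 1/41.
I call mathcell raiseby(x='58/7'), and observe 2385/287.
Calling mathcell divby(x='10/7'), which returns 477/82.
I invoke registry stash(k='drosoben', v='ANS'), which returns nil.
Now I run registry stash(k='zuhi', v='615'), → nil.
Invoking recast asunit(v='-8', u_from='F', u_to='K'), and see 45167/180.
I run registry index(), and get [drosoben, zuhi].
Then recast asunit(v='9056', u_from='week', u_to='s'), → 5477068800.
I run mathcell raiseby(x='74'), giving 6545/82.
Then registry fetch(k='zuhi'), and get 615.
Invoking mathcell prime(x='-78'), → -78.
I use recast asunit(v='6632', u_from='min', u_to='day'), which returns 829/180.

Answer: {drosoben=477/82, zuhi=615}


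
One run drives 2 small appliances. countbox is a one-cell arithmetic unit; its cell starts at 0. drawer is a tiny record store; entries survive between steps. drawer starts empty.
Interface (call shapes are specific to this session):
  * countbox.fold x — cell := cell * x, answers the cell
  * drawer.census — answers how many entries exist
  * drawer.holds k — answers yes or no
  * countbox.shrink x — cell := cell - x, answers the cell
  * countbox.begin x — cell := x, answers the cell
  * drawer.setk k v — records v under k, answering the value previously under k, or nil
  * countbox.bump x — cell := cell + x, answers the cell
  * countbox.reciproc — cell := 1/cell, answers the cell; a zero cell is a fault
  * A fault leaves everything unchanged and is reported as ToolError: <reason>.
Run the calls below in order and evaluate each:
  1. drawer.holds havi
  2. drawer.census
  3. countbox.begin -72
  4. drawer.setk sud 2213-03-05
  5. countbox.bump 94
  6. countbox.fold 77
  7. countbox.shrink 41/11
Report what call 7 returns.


Invoking holds on k=havi, → no.
Now I run census(): 0.
I run begin on x=-72, → -72.
I run setk on k=sud, v=2213-03-05: nil.
I try bump on x=94, → 22.
I call fold on x=77, yielding 1694.
Then shrink on x=41/11, yielding 18593/11.

Answer: 18593/11


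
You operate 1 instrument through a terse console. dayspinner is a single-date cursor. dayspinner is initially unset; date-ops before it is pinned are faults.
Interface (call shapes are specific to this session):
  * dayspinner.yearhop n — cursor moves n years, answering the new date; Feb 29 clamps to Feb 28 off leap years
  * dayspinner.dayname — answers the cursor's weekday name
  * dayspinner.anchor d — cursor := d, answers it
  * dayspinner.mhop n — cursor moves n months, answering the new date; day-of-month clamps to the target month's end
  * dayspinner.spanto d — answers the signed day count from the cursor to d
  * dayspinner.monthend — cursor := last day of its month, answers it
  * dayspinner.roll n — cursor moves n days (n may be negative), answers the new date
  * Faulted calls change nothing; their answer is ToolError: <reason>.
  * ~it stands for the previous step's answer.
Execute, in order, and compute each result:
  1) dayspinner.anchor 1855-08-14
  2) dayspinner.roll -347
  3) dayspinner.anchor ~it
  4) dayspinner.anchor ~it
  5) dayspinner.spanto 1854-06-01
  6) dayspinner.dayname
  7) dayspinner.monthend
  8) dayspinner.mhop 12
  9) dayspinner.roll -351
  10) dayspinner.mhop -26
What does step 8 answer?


Answer: 1855-09-30

Derivation:
% dayspinner.anchor d: 1855-08-14
[out] 1855-08-14
% dayspinner.roll n: -347
[out] 1854-09-01
% dayspinner.anchor d: ~it
[out] 1854-09-01
% dayspinner.anchor d: ~it
[out] 1854-09-01
% dayspinner.spanto d: 1854-06-01
[out] -92
% dayspinner.dayname
[out] Friday
% dayspinner.monthend
[out] 1854-09-30
% dayspinner.mhop n: 12
[out] 1855-09-30
% dayspinner.roll n: -351
[out] 1854-10-14
% dayspinner.mhop n: -26
[out] 1852-08-14


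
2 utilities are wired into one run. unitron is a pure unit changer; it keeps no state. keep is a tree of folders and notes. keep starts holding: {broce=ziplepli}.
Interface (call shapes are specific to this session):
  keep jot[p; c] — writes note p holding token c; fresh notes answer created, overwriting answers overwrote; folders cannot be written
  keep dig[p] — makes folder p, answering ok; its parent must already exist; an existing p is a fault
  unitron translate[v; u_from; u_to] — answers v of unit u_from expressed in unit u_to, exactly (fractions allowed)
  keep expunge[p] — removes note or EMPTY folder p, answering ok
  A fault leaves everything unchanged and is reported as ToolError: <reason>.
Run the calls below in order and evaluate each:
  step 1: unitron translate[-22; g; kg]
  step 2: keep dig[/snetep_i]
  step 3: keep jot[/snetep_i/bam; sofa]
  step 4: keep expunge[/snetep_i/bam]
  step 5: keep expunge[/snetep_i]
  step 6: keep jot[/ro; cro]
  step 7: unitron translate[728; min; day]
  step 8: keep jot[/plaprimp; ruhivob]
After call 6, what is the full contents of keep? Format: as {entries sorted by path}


Then unitron translate passing v: -22, u_from: g, u_to: kg, and see -11/500.
Then keep dig passing p: /snetep_i, giving ok.
I call keep jot passing p: /snetep_i/bam, c: sofa, — result: created.
I invoke keep expunge passing p: /snetep_i/bam: ok.
Calling keep expunge passing p: /snetep_i: ok.
I try keep jot passing p: /ro, c: cro, yielding created.
I try unitron translate passing v: 728, u_from: min, u_to: day, → 91/180.
Calling keep jot passing p: /plaprimp, c: ruhivob, which returns created.

Answer: {broce=ziplepli, ro=cro}


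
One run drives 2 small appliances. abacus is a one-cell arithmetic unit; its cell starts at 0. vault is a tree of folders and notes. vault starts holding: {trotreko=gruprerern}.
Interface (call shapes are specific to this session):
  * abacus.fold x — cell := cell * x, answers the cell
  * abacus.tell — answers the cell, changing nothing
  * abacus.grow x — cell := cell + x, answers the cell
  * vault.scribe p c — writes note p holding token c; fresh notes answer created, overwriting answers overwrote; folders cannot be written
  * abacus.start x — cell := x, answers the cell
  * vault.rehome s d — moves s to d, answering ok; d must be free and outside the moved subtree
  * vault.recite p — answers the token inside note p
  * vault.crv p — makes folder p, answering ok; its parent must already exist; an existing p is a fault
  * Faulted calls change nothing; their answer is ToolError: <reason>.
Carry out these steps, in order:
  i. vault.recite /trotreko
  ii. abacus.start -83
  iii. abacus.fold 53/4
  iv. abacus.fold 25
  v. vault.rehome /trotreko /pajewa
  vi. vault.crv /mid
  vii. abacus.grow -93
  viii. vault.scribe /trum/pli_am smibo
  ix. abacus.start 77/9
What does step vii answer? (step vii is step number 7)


>>> vault.recite p=/trotreko
= gruprerern
>>> abacus.start x=-83
= -83
>>> abacus.fold x=53/4
= -4399/4
>>> abacus.fold x=25
= -109975/4
>>> vault.rehome s=/trotreko d=/pajewa
= ok
>>> vault.crv p=/mid
= ok
>>> abacus.grow x=-93
= -110347/4
>>> vault.scribe p=/trum/pli_am c=smibo
= ToolError: no parent
>>> abacus.start x=77/9
= 77/9

Answer: -110347/4


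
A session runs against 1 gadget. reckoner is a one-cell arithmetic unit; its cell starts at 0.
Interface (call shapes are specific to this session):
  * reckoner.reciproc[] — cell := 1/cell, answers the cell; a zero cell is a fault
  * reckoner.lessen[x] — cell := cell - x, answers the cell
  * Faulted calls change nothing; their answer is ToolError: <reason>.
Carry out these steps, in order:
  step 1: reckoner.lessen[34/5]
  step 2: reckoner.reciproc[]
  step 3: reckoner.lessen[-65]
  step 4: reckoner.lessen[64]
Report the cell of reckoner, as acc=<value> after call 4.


! reckoner.lessen(x=34/5) -> -34/5
! reckoner.reciproc() -> -5/34
! reckoner.lessen(x=-65) -> 2205/34
! reckoner.lessen(x=64) -> 29/34

Answer: acc=29/34


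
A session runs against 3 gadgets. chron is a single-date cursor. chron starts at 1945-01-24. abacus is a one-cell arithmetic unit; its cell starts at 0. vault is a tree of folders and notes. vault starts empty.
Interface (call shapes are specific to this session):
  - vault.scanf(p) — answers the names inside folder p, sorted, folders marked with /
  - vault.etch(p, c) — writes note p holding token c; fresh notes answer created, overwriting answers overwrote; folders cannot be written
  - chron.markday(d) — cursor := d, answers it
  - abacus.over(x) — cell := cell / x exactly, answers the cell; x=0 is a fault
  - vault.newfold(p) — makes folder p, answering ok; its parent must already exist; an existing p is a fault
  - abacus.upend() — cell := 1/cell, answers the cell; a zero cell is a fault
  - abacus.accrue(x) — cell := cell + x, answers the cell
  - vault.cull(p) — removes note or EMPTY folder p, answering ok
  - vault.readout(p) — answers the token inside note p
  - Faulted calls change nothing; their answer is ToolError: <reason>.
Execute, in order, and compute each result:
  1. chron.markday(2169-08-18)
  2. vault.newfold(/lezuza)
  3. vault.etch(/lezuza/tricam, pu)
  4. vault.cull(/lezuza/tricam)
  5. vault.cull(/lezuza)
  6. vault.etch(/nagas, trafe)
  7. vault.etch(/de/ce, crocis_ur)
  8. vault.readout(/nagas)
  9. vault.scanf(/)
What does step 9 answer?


Answer: [nagas]

Derivation:
I use chron.markday passing d=2169-08-18: 2169-08-18.
Then vault.newfold passing p=/lezuza, and see ok.
I invoke vault.etch passing p=/lezuza/tricam, c=pu, → created.
Then vault.cull passing p=/lezuza/tricam, which returns ok.
Now I run vault.cull passing p=/lezuza, and observe ok.
Calling vault.etch passing p=/nagas, c=trafe, and get created.
Next I call vault.etch passing p=/de/ce, c=crocis_ur, yielding ToolError: no parent.
I call vault.readout passing p=/nagas, and observe trafe.
I try vault.scanf passing p=/, which returns [nagas].


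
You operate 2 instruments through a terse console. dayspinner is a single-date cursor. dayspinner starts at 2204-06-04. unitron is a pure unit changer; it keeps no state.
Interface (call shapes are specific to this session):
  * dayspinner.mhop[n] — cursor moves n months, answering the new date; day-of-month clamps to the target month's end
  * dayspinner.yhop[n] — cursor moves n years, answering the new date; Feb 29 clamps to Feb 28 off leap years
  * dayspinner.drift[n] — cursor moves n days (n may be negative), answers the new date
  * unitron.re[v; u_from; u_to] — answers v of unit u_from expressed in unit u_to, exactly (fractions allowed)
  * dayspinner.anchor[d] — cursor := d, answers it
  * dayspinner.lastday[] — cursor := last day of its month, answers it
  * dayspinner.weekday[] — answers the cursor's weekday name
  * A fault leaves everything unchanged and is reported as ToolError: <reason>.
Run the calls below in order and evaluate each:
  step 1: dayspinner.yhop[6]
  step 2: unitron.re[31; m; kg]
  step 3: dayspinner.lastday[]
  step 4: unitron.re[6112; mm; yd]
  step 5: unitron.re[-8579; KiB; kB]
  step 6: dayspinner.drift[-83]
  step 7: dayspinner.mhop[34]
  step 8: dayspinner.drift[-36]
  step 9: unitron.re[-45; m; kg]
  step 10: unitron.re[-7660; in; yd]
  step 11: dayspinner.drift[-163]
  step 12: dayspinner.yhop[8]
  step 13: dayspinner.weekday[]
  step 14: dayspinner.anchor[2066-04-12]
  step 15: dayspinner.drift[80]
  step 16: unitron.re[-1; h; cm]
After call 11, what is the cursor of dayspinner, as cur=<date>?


Then yhop passing n='6', giving 2210-06-04.
Now I run re passing v='31', u_from='m', u_to='kg', and observe ToolError: incompatible units.
I use lastday, giving 2210-06-30.
Next I call re passing v='6112', u_from='mm', u_to='yd', giving 7640/1143.
I run re passing v='-8579', u_from='KiB', u_to='kB', and observe -1098112/125.
Using drift passing n='-83', giving 2210-04-08.
Invoking mhop passing n='34', and observe 2213-02-08.
Invoking drift passing n='-36', which returns 2213-01-03.
Next I call re passing v='-45', u_from='m', u_to='kg', and observe ToolError: incompatible units.
I try re passing v='-7660', u_from='in', u_to='yd', and get -1915/9.
I invoke drift passing n='-163': 2212-07-24.
I use yhop passing n='8', giving 2220-07-24.
Using weekday, yielding Monday.
Then anchor passing d='2066-04-12', yielding 2066-04-12.
I use drift passing n='80', and observe 2066-07-01.
Now I run re passing v='-1', u_from='h', u_to='cm', — result: ToolError: incompatible units.

Answer: cur=2212-07-24


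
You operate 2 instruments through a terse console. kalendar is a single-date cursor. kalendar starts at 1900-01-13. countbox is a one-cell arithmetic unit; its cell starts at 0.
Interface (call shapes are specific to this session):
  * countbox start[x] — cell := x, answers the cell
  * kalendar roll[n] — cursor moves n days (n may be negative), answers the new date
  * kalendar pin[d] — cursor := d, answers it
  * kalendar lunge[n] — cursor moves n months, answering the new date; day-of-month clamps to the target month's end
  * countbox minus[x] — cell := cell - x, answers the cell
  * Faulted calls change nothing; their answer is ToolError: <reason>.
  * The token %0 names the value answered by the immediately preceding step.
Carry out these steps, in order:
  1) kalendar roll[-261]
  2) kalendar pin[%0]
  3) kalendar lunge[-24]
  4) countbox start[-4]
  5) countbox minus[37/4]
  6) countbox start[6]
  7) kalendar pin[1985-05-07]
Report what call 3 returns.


Answer: 1897-04-27

Derivation:
-> kalendar roll(n: -261)
<- 1899-04-27
-> kalendar pin(d: %0)
<- 1899-04-27
-> kalendar lunge(n: -24)
<- 1897-04-27
-> countbox start(x: -4)
<- -4
-> countbox minus(x: 37/4)
<- -53/4
-> countbox start(x: 6)
<- 6
-> kalendar pin(d: 1985-05-07)
<- 1985-05-07


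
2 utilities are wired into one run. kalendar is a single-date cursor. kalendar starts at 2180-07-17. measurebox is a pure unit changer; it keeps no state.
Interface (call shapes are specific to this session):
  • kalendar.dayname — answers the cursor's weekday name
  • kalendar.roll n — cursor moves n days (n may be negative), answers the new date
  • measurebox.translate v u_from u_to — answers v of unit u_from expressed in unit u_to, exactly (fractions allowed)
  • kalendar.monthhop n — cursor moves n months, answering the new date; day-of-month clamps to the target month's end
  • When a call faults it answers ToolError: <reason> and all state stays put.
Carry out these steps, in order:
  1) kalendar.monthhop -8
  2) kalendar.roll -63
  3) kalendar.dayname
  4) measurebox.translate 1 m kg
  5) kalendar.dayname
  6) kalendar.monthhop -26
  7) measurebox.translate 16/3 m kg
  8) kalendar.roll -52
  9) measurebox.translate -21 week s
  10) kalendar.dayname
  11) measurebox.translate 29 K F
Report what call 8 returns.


$ kalendar.monthhop n→-8
= 2179-11-17
$ kalendar.roll n→-63
= 2179-09-15
$ kalendar.dayname
= Wednesday
$ measurebox.translate v→1 u_from→m u_to→kg
= ToolError: incompatible units
$ kalendar.dayname
= Wednesday
$ kalendar.monthhop n→-26
= 2177-07-15
$ measurebox.translate v→16/3 u_from→m u_to→kg
= ToolError: incompatible units
$ kalendar.roll n→-52
= 2177-05-24
$ measurebox.translate v→-21 u_from→week u_to→s
= -12700800
$ kalendar.dayname
= Saturday
$ measurebox.translate v→29 u_from→K u_to→F
= -40747/100

Answer: 2177-05-24


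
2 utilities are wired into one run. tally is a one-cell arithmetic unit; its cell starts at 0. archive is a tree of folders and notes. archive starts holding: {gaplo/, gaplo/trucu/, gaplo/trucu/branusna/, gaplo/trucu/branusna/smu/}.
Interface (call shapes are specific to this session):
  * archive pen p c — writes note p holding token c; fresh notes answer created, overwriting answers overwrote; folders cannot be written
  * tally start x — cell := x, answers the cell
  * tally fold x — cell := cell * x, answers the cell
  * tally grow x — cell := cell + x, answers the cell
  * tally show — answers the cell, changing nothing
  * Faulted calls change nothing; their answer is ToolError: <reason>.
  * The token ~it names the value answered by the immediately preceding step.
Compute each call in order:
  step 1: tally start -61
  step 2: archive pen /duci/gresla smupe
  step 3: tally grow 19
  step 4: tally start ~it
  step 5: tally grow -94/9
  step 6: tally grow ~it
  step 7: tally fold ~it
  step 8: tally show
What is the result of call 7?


Answer: 891136/81

Derivation:
-> tally start(x→-61)
<- -61
-> archive pen(p→/duci/gresla, c→smupe)
<- ToolError: no parent
-> tally grow(x→19)
<- -42
-> tally start(x→~it)
<- -42
-> tally grow(x→-94/9)
<- -472/9
-> tally grow(x→~it)
<- -944/9
-> tally fold(x→~it)
<- 891136/81
-> tally show()
<- 891136/81


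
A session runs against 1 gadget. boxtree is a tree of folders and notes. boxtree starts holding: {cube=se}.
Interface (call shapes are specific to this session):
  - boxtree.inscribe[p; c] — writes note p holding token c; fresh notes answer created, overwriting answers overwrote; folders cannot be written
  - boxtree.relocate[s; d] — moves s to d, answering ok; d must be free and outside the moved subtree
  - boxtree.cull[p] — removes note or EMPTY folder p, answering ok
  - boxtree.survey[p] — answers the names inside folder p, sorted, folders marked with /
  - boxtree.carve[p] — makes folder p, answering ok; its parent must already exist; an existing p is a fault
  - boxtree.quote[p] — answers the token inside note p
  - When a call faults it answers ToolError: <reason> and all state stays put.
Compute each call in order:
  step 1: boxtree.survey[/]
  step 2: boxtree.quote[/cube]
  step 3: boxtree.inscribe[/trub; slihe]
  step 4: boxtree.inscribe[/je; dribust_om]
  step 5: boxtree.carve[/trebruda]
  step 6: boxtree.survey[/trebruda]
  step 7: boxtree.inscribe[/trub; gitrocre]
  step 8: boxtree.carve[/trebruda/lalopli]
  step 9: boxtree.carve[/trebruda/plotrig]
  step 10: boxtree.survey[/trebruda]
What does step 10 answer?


[in] survey /
[out] [cube]
[in] quote /cube
[out] se
[in] inscribe /trub slihe
[out] created
[in] inscribe /je dribust_om
[out] created
[in] carve /trebruda
[out] ok
[in] survey /trebruda
[out] []
[in] inscribe /trub gitrocre
[out] overwrote
[in] carve /trebruda/lalopli
[out] ok
[in] carve /trebruda/plotrig
[out] ok
[in] survey /trebruda
[out] [lalopli/, plotrig/]

Answer: [lalopli/, plotrig/]


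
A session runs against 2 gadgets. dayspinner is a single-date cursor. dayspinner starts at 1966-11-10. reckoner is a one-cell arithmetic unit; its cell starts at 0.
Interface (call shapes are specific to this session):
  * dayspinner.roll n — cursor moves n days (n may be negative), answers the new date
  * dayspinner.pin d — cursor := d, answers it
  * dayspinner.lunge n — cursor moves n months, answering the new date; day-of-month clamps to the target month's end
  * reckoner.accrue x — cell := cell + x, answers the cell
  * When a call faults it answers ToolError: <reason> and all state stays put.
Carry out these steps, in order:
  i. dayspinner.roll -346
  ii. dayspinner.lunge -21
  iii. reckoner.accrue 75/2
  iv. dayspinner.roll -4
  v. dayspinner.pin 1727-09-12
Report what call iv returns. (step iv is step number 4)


>> dayspinner.roll(n=-346)
<< 1965-11-29
>> dayspinner.lunge(n=-21)
<< 1964-02-29
>> reckoner.accrue(x=75/2)
<< 75/2
>> dayspinner.roll(n=-4)
<< 1964-02-25
>> dayspinner.pin(d=1727-09-12)
<< 1727-09-12

Answer: 1964-02-25


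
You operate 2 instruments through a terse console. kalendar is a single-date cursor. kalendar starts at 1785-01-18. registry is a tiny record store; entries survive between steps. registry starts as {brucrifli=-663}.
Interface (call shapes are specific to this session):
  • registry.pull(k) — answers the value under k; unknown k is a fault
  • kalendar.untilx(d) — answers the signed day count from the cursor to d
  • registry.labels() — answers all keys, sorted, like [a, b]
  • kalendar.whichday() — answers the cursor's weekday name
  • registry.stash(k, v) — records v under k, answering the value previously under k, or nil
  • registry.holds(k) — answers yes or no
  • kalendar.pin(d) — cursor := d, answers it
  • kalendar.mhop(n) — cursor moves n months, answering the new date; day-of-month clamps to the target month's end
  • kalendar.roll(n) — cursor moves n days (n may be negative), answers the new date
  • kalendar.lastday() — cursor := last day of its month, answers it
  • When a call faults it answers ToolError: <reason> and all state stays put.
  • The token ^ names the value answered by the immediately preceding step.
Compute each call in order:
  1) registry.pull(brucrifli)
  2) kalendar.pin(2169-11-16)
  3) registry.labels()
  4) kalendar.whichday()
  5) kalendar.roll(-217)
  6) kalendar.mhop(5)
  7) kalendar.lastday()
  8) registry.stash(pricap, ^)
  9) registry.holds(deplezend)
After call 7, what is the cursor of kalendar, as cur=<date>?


Then registry.pull(k='brucrifli'): -663.
I try kalendar.pin(d='2169-11-16'), → 2169-11-16.
Using registry.labels, which returns [brucrifli].
Then kalendar.whichday, which returns Thursday.
Invoking kalendar.roll(n='-217'), and get 2169-04-13.
Calling kalendar.mhop(n='5'), yielding 2169-09-13.
Now I run kalendar.lastday(), which returns 2169-09-30.
I run registry.stash(k='pricap', v='^'), which returns nil.
Invoking registry.holds(k='deplezend'), and get no.

Answer: cur=2169-09-30


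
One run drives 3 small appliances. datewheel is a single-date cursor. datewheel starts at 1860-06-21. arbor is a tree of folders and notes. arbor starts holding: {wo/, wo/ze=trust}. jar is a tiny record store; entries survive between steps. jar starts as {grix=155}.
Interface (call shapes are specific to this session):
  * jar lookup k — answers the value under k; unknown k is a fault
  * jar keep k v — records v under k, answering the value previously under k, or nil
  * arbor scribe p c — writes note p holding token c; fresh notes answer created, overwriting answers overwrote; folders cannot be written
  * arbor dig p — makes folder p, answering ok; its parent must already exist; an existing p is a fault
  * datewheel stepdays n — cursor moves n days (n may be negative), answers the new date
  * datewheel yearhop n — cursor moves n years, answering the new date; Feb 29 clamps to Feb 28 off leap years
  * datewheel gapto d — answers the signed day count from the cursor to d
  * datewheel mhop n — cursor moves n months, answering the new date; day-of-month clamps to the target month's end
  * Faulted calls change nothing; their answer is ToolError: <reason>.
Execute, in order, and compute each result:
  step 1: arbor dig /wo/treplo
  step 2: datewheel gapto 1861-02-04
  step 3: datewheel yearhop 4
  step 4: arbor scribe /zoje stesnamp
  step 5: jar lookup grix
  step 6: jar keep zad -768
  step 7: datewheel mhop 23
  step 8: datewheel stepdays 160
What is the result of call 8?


Answer: 1866-10-28

Derivation:
→ arbor dig(p: /wo/treplo)
← ok
→ datewheel gapto(d: 1861-02-04)
← 228
→ datewheel yearhop(n: 4)
← 1864-06-21
→ arbor scribe(p: /zoje, c: stesnamp)
← created
→ jar lookup(k: grix)
← 155
→ jar keep(k: zad, v: -768)
← nil
→ datewheel mhop(n: 23)
← 1866-05-21
→ datewheel stepdays(n: 160)
← 1866-10-28


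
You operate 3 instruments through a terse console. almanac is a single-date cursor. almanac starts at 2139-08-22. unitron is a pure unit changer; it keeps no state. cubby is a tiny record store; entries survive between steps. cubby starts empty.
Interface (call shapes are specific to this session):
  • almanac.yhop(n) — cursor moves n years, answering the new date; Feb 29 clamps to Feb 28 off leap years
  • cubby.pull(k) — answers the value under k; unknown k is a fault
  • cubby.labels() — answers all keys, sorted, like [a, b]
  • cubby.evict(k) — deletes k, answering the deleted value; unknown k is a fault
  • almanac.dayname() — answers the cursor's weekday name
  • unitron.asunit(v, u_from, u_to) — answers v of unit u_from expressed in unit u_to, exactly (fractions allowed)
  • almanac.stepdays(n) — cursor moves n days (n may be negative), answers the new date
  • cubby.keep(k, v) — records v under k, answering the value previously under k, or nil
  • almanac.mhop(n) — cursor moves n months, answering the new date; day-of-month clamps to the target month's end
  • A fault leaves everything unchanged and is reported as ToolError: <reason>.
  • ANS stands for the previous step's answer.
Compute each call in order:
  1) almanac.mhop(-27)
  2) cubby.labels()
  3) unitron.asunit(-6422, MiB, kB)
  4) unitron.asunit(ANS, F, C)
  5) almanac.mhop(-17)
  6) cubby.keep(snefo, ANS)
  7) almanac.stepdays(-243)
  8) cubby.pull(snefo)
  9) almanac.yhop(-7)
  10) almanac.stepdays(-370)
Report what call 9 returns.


Answer: 2128-04-23

Derivation:
Do: mhop[-27]
See: 2137-05-22
Do: labels[]
See: []
Do: asunit[-6422; MiB; kB]
See: -841744384/125
Do: asunit[ANS; F; C]
See: -841748384/225
Do: mhop[-17]
See: 2135-12-22
Do: keep[snefo; ANS]
See: nil
Do: stepdays[-243]
See: 2135-04-23
Do: pull[snefo]
See: 2135-12-22
Do: yhop[-7]
See: 2128-04-23
Do: stepdays[-370]
See: 2127-04-19
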